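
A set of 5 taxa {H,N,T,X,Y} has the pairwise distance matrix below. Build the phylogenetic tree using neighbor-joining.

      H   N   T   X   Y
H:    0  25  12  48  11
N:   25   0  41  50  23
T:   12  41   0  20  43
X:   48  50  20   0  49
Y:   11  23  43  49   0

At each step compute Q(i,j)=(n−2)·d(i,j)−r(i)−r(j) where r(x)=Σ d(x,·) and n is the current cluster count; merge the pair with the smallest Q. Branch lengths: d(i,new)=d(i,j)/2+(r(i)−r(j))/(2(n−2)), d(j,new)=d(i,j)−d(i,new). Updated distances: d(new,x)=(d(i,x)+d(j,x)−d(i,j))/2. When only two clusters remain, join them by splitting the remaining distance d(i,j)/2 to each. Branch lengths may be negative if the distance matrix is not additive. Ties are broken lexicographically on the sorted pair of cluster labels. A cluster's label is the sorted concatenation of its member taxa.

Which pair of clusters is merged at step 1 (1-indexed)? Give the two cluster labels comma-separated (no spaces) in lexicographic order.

iteration 1: select T,X (d=20, Q=-223); attach at lengths (3/2, 37/2); label the merged cluster TX
  updated: d(H,TX)=20, d(N,TX)=71/2, d(TX,Y)=36
iteration 2: select H,TX (d=20, Q=-215/2); attach at lengths (9/8, 151/8); label the merged cluster HTX
  updated: d(HTX,N)=81/4, d(HTX,Y)=27/2
iteration 3: select HTX,N (d=81/4, Q=-227/4); attach at lengths (43/8, 119/8); label the merged cluster HNTX
  updated: d(HNTX,Y)=65/8
iteration 4: select HNTX,Y (d=65/8); attach at lengths (65/16, 65/16); label the merged cluster HNTXY
final tree: (((H:9/8,(T:3/2,X:37/2):151/8):43/8,N:119/8):65/16,Y:65/16)
total length: 547/8

T,X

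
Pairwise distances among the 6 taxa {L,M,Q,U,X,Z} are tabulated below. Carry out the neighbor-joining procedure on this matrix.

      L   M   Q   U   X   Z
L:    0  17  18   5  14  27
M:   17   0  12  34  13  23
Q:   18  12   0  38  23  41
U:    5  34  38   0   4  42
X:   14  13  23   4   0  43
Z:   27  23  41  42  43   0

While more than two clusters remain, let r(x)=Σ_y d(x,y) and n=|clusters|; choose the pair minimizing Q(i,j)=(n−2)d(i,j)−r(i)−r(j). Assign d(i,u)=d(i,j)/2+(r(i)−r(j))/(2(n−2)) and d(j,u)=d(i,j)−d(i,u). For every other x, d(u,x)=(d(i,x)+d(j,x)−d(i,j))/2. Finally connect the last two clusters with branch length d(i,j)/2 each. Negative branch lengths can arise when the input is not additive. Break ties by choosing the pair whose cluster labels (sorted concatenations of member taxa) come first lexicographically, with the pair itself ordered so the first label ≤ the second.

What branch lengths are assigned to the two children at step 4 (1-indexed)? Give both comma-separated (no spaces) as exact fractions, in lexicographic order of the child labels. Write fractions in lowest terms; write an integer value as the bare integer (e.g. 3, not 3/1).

15/4,1/2

step 1: merge (U,X) at d=4, Q=-204; branch lengths U→21/4, X→-5/4; new cluster UX
  updated: d(L,UX)=15/2, d(M,UX)=43/2, d(Q,UX)=57/2, d(UX,Z)=81/2
step 2: merge (L,UX) at d=15/2, Q=-145; branch lengths L→-1, UX→17/2; new cluster LUX
  updated: d(LUX,M)=31/2, d(LUX,Q)=39/2, d(LUX,Z)=30
step 3: merge (LUX,Z) at d=30, Q=-99; branch lengths LUX→31/4, Z→89/4; new cluster LUXZ
  updated: d(LUXZ,M)=17/4, d(LUXZ,Q)=61/4
step 4: merge (LUXZ,M) at d=17/4, Q=-63/2; branch lengths LUXZ→15/4, M→1/2; new cluster LMUXZ
  updated: d(LMUXZ,Q)=23/2
step 5: merge (LMUXZ,Q) at d=23/2; branch lengths LMUXZ→23/4, Q→23/4; new cluster LMQUXZ
final tree: ((((L:-1,(U:21/4,X:-5/4):17/2):31/4,Z:89/4):15/4,M:1/2):23/4,Q:23/4)
total length: 229/4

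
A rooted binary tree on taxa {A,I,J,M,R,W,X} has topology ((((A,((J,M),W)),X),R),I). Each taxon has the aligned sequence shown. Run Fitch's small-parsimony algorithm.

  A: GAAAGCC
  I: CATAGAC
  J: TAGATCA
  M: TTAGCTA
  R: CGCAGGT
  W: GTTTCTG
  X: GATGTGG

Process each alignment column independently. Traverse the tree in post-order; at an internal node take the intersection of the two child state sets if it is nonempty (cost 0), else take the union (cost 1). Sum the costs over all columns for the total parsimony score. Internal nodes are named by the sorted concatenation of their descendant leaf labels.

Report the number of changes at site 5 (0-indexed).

4

site 0, node JM: J={T} ∩ M={T} → {T} (+0)
site 0, node JMW: JM={T} ∪ W={G} → {G,T} (+1)
site 0, node AJMW: A={G} ∩ JMW={G,T} → {G} (+0)
site 0, node AJMWX: AJMW={G} ∩ X={G} → {G} (+0)
site 0, node AJMRWX: AJMWX={G} ∪ R={C} → {C,G} (+1)
site 0, node AIJMRWX: AJMRWX={C,G} ∩ I={C} → {C} (+0)
site 1, node JM: J={A} ∪ M={T} → {A,T} (+1)
site 1, node JMW: JM={A,T} ∩ W={T} → {T} (+0)
site 1, node AJMW: A={A} ∪ JMW={T} → {A,T} (+1)
site 1, node AJMWX: AJMW={A,T} ∩ X={A} → {A} (+0)
site 1, node AJMRWX: AJMWX={A} ∪ R={G} → {A,G} (+1)
site 1, node AIJMRWX: AJMRWX={A,G} ∩ I={A} → {A} (+0)
site 2, node JM: J={G} ∪ M={A} → {A,G} (+1)
site 2, node JMW: JM={A,G} ∪ W={T} → {A,G,T} (+1)
site 2, node AJMW: A={A} ∩ JMW={A,G,T} → {A} (+0)
site 2, node AJMWX: AJMW={A} ∪ X={T} → {A,T} (+1)
site 2, node AJMRWX: AJMWX={A,T} ∪ R={C} → {A,C,T} (+1)
site 2, node AIJMRWX: AJMRWX={A,C,T} ∩ I={T} → {T} (+0)
site 3, node JM: J={A} ∪ M={G} → {A,G} (+1)
site 3, node JMW: JM={A,G} ∪ W={T} → {A,G,T} (+1)
site 3, node AJMW: A={A} ∩ JMW={A,G,T} → {A} (+0)
site 3, node AJMWX: AJMW={A} ∪ X={G} → {A,G} (+1)
site 3, node AJMRWX: AJMWX={A,G} ∩ R={A} → {A} (+0)
site 3, node AIJMRWX: AJMRWX={A} ∩ I={A} → {A} (+0)
site 4, node JM: J={T} ∪ M={C} → {C,T} (+1)
site 4, node JMW: JM={C,T} ∩ W={C} → {C} (+0)
site 4, node AJMW: A={G} ∪ JMW={C} → {C,G} (+1)
site 4, node AJMWX: AJMW={C,G} ∪ X={T} → {C,G,T} (+1)
site 4, node AJMRWX: AJMWX={C,G,T} ∩ R={G} → {G} (+0)
site 4, node AIJMRWX: AJMRWX={G} ∩ I={G} → {G} (+0)
site 5, node JM: J={C} ∪ M={T} → {C,T} (+1)
site 5, node JMW: JM={C,T} ∩ W={T} → {T} (+0)
site 5, node AJMW: A={C} ∪ JMW={T} → {C,T} (+1)
site 5, node AJMWX: AJMW={C,T} ∪ X={G} → {C,G,T} (+1)
site 5, node AJMRWX: AJMWX={C,G,T} ∩ R={G} → {G} (+0)
site 5, node AIJMRWX: AJMRWX={G} ∪ I={A} → {A,G} (+1)
site 6, node JM: J={A} ∩ M={A} → {A} (+0)
site 6, node JMW: JM={A} ∪ W={G} → {A,G} (+1)
site 6, node AJMW: A={C} ∪ JMW={A,G} → {A,C,G} (+1)
site 6, node AJMWX: AJMW={A,C,G} ∩ X={G} → {G} (+0)
site 6, node AJMRWX: AJMWX={G} ∪ R={T} → {G,T} (+1)
site 6, node AIJMRWX: AJMRWX={G,T} ∪ I={C} → {C,G,T} (+1)
per-site changes: [2, 3, 4, 3, 3, 4, 4]; total = 23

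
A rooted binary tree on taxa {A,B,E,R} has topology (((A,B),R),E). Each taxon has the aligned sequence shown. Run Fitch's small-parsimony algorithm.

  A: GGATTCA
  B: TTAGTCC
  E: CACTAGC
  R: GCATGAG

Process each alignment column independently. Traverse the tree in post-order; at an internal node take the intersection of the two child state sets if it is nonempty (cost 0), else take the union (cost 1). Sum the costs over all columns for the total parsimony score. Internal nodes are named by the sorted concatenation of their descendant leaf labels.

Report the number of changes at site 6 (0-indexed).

site 0, node AB: A={G} ∪ B={T} → {G,T} (+1)
site 0, node ABR: AB={G,T} ∩ R={G} → {G} (+0)
site 0, node ABER: ABR={G} ∪ E={C} → {C,G} (+1)
site 1, node AB: A={G} ∪ B={T} → {G,T} (+1)
site 1, node ABR: AB={G,T} ∪ R={C} → {C,G,T} (+1)
site 1, node ABER: ABR={C,G,T} ∪ E={A} → {A,C,G,T} (+1)
site 2, node AB: A={A} ∩ B={A} → {A} (+0)
site 2, node ABR: AB={A} ∩ R={A} → {A} (+0)
site 2, node ABER: ABR={A} ∪ E={C} → {A,C} (+1)
site 3, node AB: A={T} ∪ B={G} → {G,T} (+1)
site 3, node ABR: AB={G,T} ∩ R={T} → {T} (+0)
site 3, node ABER: ABR={T} ∩ E={T} → {T} (+0)
site 4, node AB: A={T} ∩ B={T} → {T} (+0)
site 4, node ABR: AB={T} ∪ R={G} → {G,T} (+1)
site 4, node ABER: ABR={G,T} ∪ E={A} → {A,G,T} (+1)
site 5, node AB: A={C} ∩ B={C} → {C} (+0)
site 5, node ABR: AB={C} ∪ R={A} → {A,C} (+1)
site 5, node ABER: ABR={A,C} ∪ E={G} → {A,C,G} (+1)
site 6, node AB: A={A} ∪ B={C} → {A,C} (+1)
site 6, node ABR: AB={A,C} ∪ R={G} → {A,C,G} (+1)
site 6, node ABER: ABR={A,C,G} ∩ E={C} → {C} (+0)
per-site changes: [2, 3, 1, 1, 2, 2, 2]; total = 13

2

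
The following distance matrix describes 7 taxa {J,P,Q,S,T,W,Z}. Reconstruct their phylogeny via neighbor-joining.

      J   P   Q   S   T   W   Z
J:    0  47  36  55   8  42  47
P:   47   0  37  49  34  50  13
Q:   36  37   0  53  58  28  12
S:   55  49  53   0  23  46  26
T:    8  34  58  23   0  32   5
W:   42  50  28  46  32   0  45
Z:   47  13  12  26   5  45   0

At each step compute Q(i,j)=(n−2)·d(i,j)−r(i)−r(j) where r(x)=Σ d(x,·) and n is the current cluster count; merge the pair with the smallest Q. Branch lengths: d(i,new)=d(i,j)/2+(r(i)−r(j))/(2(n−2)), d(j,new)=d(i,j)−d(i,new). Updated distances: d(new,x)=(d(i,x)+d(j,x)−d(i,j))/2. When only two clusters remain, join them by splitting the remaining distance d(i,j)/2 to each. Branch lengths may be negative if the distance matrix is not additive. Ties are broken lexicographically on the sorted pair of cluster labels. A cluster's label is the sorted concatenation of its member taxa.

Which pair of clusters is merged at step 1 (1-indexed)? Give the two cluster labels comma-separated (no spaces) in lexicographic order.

iteration 1: select J,T (d=8, Q=-355); attach at lengths (23/2, -7/2); label the merged cluster JT
  updated: d(JT,P)=73/2, d(JT,Q)=43, d(JT,S)=35, d(JT,W)=33, d(JT,Z)=22
iteration 2: select Q,W (d=28, Q=-263); attach at lengths (83/8, 141/8); label the merged cluster QW
  updated: d(JT,QW)=24, d(P,QW)=59/2, d(QW,S)=71/2, d(QW,Z)=29/2
iteration 3: select P,Z (d=13, Q=-329/2); attach at lengths (61/4, -9/4); label the merged cluster PZ
  updated: d(JT,PZ)=91/4, d(PZ,QW)=31/2, d(PZ,S)=31
iteration 4: select JT,S (d=35, Q=-453/4); attach at lengths (201/16, 359/16); label the merged cluster JST
  updated: d(JST,PZ)=75/8, d(JST,QW)=49/4
iteration 5: select JST,PZ (d=75/8, Q=-297/8); attach at lengths (49/16, 101/16); label the merged cluster JPSTZ
  updated: d(JPSTZ,QW)=147/16
iteration 6: select JPSTZ,QW (d=147/16); attach at lengths (147/32, 147/32); label the merged cluster JPQSTWZ
final tree: ((((J:23/2,T:-7/2):201/16,S:359/16):49/16,(P:61/4,Z:-9/4):101/16):147/32,(Q:83/8,W:141/8):147/32)
total length: 1641/16

J,T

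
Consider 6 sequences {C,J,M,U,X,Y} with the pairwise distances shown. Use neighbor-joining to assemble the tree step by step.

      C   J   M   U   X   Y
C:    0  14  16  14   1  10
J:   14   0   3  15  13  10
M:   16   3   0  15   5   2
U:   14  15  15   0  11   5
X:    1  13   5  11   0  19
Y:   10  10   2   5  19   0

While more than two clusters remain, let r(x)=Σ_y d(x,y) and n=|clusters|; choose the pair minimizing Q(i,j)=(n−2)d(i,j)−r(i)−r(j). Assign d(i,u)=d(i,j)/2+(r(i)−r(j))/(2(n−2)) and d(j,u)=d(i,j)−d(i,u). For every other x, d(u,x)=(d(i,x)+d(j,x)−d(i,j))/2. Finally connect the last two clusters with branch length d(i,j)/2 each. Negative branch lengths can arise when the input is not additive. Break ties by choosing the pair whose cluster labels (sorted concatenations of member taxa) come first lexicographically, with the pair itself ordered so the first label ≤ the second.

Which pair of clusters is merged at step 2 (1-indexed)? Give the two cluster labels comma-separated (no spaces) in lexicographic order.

U,Y

1. join C+X (d=1, Q=-100) ⇒ CX; edges |C|=5/4, |X|=-1/4
  updated: d(CX,J)=13, d(CX,M)=10, d(CX,U)=12, d(CX,Y)=14
2. join U+Y (d=5, Q=-63) ⇒ UY; edges |U|=31/6, |Y|=-1/6
  updated: d(CX,UY)=21/2, d(J,UY)=10, d(M,UY)=6
3. join CX+UY (d=21/2, Q=-39) ⇒ CUXY; edges |CX|=7, |UY|=7/2
  updated: d(CUXY,J)=25/4, d(CUXY,M)=11/4
4. join CUXY+J (d=25/4, Q=-12) ⇒ CJUXY; edges |CUXY|=3, |J|=13/4
  updated: d(CJUXY,M)=-1/4
5. join CJUXY+M (d=-1/4) ⇒ CJMUXY; edges |CJUXY|=-1/8, |M|=-1/8
final tree: ((((C:5/4,X:-1/4):7,(U:31/6,Y:-1/6):7/2):3,J:13/4):-1/8,M:-1/8)
total length: 45/2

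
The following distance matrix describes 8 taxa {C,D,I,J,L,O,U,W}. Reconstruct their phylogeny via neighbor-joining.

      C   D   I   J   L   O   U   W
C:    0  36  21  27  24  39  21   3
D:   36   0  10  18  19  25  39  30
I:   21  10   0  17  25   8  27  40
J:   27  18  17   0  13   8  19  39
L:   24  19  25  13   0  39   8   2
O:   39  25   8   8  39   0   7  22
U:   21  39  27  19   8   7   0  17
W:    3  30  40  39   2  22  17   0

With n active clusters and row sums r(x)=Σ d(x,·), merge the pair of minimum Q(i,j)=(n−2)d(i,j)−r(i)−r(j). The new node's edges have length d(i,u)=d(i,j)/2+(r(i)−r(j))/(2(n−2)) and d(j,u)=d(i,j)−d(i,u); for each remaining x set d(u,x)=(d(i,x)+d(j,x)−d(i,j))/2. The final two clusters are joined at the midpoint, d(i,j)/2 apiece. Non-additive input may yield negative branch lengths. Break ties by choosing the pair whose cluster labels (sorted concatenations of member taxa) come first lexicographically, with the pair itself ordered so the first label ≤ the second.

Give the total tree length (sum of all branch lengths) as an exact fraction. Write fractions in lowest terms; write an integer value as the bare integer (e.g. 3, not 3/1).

step 1: merge (C,W) at d=3, Q=-306; branch lengths C→3, W→0; new cluster CW
  updated: d(CW,D)=63/2, d(CW,I)=29, d(CW,J)=63/2, d(CW,L)=23/2, d(CW,O)=29, d(CW,U)=35/2
step 2: merge (D,I) at d=10, Q=-417/2; branch lengths D→153/20, I→47/20; new cluster DI
  updated: d(CW,DI)=101/4, d(DI,J)=25/2, d(DI,L)=17, d(DI,O)=23/2, d(DI,U)=28
step 3: merge (CW,L) at d=23/2, Q=-629/4; branch lengths CW→289/32, L→79/32; new cluster CLW
  updated: d(CLW,DI)=123/8, d(CLW,J)=33/2, d(CLW,O)=113/4, d(CLW,U)=7
step 4: merge (CLW,U) at d=7, Q=-857/8; branch lengths CLW→217/48, U→119/48; new cluster CLUW
  updated: d(CLUW,DI)=291/16, d(CLUW,J)=57/4, d(CLUW,O)=113/8
step 5: merge (CLUW,J) at d=57/4, Q=-845/16; branch lengths CLUW→645/64, J→267/64; new cluster CJLUW
  updated: d(CJLUW,DI)=263/32, d(CJLUW,O)=63/16
step 6: merge (CJLUW,DI) at d=263/32, Q=-757/32; branch lengths CJLUW→21/64, DI→505/64; new cluster CDIJLUW
  updated: d(CDIJLUW,O)=231/64
step 7: merge (CDIJLUW,O) at d=231/64; branch lengths CDIJLUW→231/128, O→231/128; new cluster CDIJLOUW
final tree: ((((((C:3,W:0):289/32,L:79/32):217/48,U:119/48):645/64,J:267/64):21/64,(D:153/20,I:47/20):505/64):231/128,O:231/128)
total length: 3685/64

3685/64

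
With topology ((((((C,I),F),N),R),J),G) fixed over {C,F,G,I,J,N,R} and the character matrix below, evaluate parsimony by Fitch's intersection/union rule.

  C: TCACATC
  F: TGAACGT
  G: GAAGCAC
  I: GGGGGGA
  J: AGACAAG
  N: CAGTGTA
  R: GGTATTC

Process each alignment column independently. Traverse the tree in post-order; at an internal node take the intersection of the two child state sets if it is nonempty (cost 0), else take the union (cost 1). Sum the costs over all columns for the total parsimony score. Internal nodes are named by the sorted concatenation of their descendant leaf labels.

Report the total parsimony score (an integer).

27

site 0, node CI: C={T} ∪ I={G} → {G,T} (+1)
site 0, node CFI: CI={G,T} ∩ F={T} → {T} (+0)
site 0, node CFIN: CFI={T} ∪ N={C} → {C,T} (+1)
site 0, node CFINR: CFIN={C,T} ∪ R={G} → {C,G,T} (+1)
site 0, node CFIJNR: CFINR={C,G,T} ∪ J={A} → {A,C,G,T} (+1)
site 0, node CFGIJNR: CFIJNR={A,C,G,T} ∩ G={G} → {G} (+0)
site 1, node CI: C={C} ∪ I={G} → {C,G} (+1)
site 1, node CFI: CI={C,G} ∩ F={G} → {G} (+0)
site 1, node CFIN: CFI={G} ∪ N={A} → {A,G} (+1)
site 1, node CFINR: CFIN={A,G} ∩ R={G} → {G} (+0)
site 1, node CFIJNR: CFINR={G} ∩ J={G} → {G} (+0)
site 1, node CFGIJNR: CFIJNR={G} ∪ G={A} → {A,G} (+1)
site 2, node CI: C={A} ∪ I={G} → {A,G} (+1)
site 2, node CFI: CI={A,G} ∩ F={A} → {A} (+0)
site 2, node CFIN: CFI={A} ∪ N={G} → {A,G} (+1)
site 2, node CFINR: CFIN={A,G} ∪ R={T} → {A,G,T} (+1)
site 2, node CFIJNR: CFINR={A,G,T} ∩ J={A} → {A} (+0)
site 2, node CFGIJNR: CFIJNR={A} ∩ G={A} → {A} (+0)
site 3, node CI: C={C} ∪ I={G} → {C,G} (+1)
site 3, node CFI: CI={C,G} ∪ F={A} → {A,C,G} (+1)
site 3, node CFIN: CFI={A,C,G} ∪ N={T} → {A,C,G,T} (+1)
site 3, node CFINR: CFIN={A,C,G,T} ∩ R={A} → {A} (+0)
site 3, node CFIJNR: CFINR={A} ∪ J={C} → {A,C} (+1)
site 3, node CFGIJNR: CFIJNR={A,C} ∪ G={G} → {A,C,G} (+1)
site 4, node CI: C={A} ∪ I={G} → {A,G} (+1)
site 4, node CFI: CI={A,G} ∪ F={C} → {A,C,G} (+1)
site 4, node CFIN: CFI={A,C,G} ∩ N={G} → {G} (+0)
site 4, node CFINR: CFIN={G} ∪ R={T} → {G,T} (+1)
site 4, node CFIJNR: CFINR={G,T} ∪ J={A} → {A,G,T} (+1)
site 4, node CFGIJNR: CFIJNR={A,G,T} ∪ G={C} → {A,C,G,T} (+1)
site 5, node CI: C={T} ∪ I={G} → {G,T} (+1)
site 5, node CFI: CI={G,T} ∩ F={G} → {G} (+0)
site 5, node CFIN: CFI={G} ∪ N={T} → {G,T} (+1)
site 5, node CFINR: CFIN={G,T} ∩ R={T} → {T} (+0)
site 5, node CFIJNR: CFINR={T} ∪ J={A} → {A,T} (+1)
site 5, node CFGIJNR: CFIJNR={A,T} ∩ G={A} → {A} (+0)
site 6, node CI: C={C} ∪ I={A} → {A,C} (+1)
site 6, node CFI: CI={A,C} ∪ F={T} → {A,C,T} (+1)
site 6, node CFIN: CFI={A,C,T} ∩ N={A} → {A} (+0)
site 6, node CFINR: CFIN={A} ∪ R={C} → {A,C} (+1)
site 6, node CFIJNR: CFINR={A,C} ∪ J={G} → {A,C,G} (+1)
site 6, node CFGIJNR: CFIJNR={A,C,G} ∩ G={C} → {C} (+0)
per-site changes: [4, 3, 3, 5, 5, 3, 4]; total = 27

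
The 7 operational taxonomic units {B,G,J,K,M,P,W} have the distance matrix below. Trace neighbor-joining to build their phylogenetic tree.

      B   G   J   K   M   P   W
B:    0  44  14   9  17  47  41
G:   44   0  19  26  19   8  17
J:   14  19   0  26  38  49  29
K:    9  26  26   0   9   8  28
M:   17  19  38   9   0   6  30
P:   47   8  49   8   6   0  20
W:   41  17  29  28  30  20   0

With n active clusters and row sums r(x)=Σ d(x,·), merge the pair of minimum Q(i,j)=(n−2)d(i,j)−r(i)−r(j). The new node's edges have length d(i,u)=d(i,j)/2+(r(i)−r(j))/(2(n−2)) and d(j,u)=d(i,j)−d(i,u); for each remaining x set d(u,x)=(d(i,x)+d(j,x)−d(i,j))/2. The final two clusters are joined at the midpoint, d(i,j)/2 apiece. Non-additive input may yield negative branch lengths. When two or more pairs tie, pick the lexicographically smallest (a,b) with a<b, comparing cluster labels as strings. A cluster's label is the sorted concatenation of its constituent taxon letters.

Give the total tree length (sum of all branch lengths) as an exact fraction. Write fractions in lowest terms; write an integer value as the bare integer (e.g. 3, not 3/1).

2001/32

step 1: merge (B,J) at d=14, Q=-277; branch lengths B→67/10, J→73/10; new cluster BJ
  updated: d(BJ,G)=49/2, d(BJ,K)=21/2, d(BJ,M)=41/2, d(BJ,P)=41, d(BJ,W)=28
step 2: merge (BJ,K) at d=21/2, Q=-164; branch lengths BJ→85/8, K→-1/8; new cluster BJK
  updated: d(BJK,G)=20, d(BJK,M)=19/2, d(BJK,P)=77/4, d(BJK,W)=91/4
step 3: merge (BJK,M) at d=19/2, Q=-215/2; branch lengths BJK→71/12, M→43/12; new cluster BJKM
  updated: d(BJKM,G)=59/4, d(BJKM,P)=63/8, d(BJKM,W)=173/8
step 4: merge (BJKM,P) at d=63/8, Q=-515/8; branch lengths BJKM→193/32, P→59/32; new cluster BJKMP
  updated: d(BJKMP,G)=119/16, d(BJKMP,W)=135/8
step 5: merge (BJKMP,G) at d=119/16, Q=-661/16; branch lengths BJKMP→117/32, G→121/32; new cluster BGJKMP
  updated: d(BGJKMP,W)=423/32
step 6: merge (BGJKMP,W) at d=423/32; branch lengths BGJKMP→423/64, W→423/64; new cluster BGJKMPW
final tree: ((((((B:67/10,J:73/10):85/8,K:-1/8):71/12,M:43/12):193/32,P:59/32):117/32,G:121/32):423/64,W:423/64)
total length: 2001/32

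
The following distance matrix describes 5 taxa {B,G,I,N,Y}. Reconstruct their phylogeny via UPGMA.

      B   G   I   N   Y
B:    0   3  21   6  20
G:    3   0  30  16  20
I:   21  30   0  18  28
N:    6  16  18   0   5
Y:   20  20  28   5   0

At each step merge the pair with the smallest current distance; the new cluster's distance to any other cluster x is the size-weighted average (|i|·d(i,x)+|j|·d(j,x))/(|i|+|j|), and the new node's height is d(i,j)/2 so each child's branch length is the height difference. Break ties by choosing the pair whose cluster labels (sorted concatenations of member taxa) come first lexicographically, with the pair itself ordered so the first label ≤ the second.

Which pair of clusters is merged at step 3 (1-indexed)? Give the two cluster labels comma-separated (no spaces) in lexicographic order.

1. join B+G (d=3) ⇒ BG; edges |B|=3/2, |G|=3/2
  updated: d(BG,I)=51/2, d(BG,N)=11, d(BG,Y)=20
2. join N+Y (d=5) ⇒ NY; edges |N|=5/2, |Y|=5/2
  updated: d(BG,NY)=31/2, d(I,NY)=23
3. join BG+NY (d=31/2) ⇒ BGNY; edges |BG|=25/4, |NY|=21/4
  updated: d(BGNY,I)=97/4
4. join BGNY+I (d=97/4) ⇒ BGINY; edges |BGNY|=35/8, |I|=97/8
final tree: (((B:3/2,G:3/2):25/4,(N:5/2,Y:5/2):21/4):35/8,I:97/8)
total length: 36

BG,NY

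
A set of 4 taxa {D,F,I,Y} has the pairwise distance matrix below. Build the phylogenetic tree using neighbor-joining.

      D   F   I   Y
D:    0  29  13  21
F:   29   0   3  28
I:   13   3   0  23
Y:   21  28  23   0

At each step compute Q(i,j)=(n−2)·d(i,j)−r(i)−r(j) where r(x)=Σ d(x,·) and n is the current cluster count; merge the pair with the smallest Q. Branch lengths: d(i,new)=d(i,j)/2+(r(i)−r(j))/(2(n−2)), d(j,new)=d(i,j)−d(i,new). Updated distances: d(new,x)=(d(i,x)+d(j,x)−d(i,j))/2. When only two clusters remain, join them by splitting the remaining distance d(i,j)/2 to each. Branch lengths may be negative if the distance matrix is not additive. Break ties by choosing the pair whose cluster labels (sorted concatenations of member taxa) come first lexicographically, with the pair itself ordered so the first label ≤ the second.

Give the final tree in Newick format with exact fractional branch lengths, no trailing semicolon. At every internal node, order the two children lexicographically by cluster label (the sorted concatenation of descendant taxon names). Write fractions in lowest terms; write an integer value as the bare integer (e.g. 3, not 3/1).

(((D:33/4,Y:51/4):45/4,F:27/4):-15/8,I:-15/8)

step 1: merge (D,Y) at d=21, Q=-93; branch lengths D→33/4, Y→51/4; new cluster DY
  updated: d(DY,F)=18, d(DY,I)=15/2
step 2: merge (DY,F) at d=18, Q=-57/2; branch lengths DY→45/4, F→27/4; new cluster DFY
  updated: d(DFY,I)=-15/4
step 3: merge (DFY,I) at d=-15/4; branch lengths DFY→-15/8, I→-15/8; new cluster DFIY
final tree: (((D:33/4,Y:51/4):45/4,F:27/4):-15/8,I:-15/8)
total length: 141/4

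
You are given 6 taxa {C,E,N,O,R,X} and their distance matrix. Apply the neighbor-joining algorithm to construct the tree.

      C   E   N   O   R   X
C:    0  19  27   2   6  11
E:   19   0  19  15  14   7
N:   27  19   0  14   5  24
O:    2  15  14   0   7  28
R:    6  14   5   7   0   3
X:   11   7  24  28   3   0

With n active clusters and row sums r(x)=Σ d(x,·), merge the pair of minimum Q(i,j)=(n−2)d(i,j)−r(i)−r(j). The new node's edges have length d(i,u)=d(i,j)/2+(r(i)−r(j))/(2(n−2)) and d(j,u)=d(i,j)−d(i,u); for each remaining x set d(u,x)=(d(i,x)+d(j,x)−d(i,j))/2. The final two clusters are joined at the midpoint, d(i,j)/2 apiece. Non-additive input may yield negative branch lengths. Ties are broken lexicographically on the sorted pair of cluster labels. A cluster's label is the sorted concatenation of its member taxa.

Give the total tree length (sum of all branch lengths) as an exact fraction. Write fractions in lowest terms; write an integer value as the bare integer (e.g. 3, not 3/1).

243/8

iteration 1: select C,O (d=2, Q=-123); attach at lengths (7/8, 9/8); label the merged cluster CO
  updated: d(CO,E)=16, d(CO,N)=39/2, d(CO,R)=11/2, d(CO,X)=37/2
iteration 2: select E,X (d=7, Q=-175/2); attach at lengths (49/12, 35/12); label the merged cluster EX
  updated: d(CO,EX)=55/4, d(EX,N)=18, d(EX,R)=5
iteration 3: select CO,EX (d=55/4, Q=-48); attach at lengths (59/8, 51/8); label the merged cluster CEOX
  updated: d(CEOX,N)=95/8, d(CEOX,R)=-13/8
iteration 4: select CEOX,N (d=95/8, Q=-61/4); attach at lengths (21/8, 37/4); label the merged cluster CENOX
  updated: d(CENOX,R)=-17/4
iteration 5: select CENOX,R (d=-17/4); attach at lengths (-17/8, -17/8); label the merged cluster CENORX
final tree: ((((C:7/8,O:9/8):59/8,(E:49/12,X:35/12):51/8):21/8,N:37/4):-17/8,R:-17/8)
total length: 243/8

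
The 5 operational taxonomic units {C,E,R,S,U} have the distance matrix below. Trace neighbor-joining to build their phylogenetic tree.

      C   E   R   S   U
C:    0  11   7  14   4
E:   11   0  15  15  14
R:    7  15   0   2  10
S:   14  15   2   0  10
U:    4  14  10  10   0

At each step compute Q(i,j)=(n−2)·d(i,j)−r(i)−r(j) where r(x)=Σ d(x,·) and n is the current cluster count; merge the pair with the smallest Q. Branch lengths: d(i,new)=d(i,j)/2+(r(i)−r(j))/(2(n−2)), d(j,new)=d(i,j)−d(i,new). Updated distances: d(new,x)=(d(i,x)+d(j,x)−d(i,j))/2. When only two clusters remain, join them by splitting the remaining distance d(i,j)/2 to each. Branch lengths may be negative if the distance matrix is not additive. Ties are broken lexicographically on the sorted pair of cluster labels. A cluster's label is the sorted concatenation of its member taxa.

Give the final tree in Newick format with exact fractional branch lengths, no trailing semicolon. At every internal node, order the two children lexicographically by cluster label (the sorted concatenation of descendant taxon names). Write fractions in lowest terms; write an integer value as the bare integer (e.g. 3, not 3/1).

(((C:11/8,U:21/8):15/8,E:69/8):43/16,(R:-1/6,S:13/6):43/16)

step 1: merge (R,S) at d=2, Q=-69; branch lengths R→-1/6, S→13/6; new cluster RS
  updated: d(C,RS)=19/2, d(E,RS)=14, d(RS,U)=9
step 2: merge (C,U) at d=4, Q=-87/2; branch lengths C→11/8, U→21/8; new cluster CU
  updated: d(CU,E)=21/2, d(CU,RS)=29/4
step 3: merge (CU,E) at d=21/2, Q=-127/4; branch lengths CU→15/8, E→69/8; new cluster CEU
  updated: d(CEU,RS)=43/8
step 4: merge (CEU,RS) at d=43/8; branch lengths CEU→43/16, RS→43/16; new cluster CERSU
final tree: (((C:11/8,U:21/8):15/8,E:69/8):43/16,(R:-1/6,S:13/6):43/16)
total length: 175/8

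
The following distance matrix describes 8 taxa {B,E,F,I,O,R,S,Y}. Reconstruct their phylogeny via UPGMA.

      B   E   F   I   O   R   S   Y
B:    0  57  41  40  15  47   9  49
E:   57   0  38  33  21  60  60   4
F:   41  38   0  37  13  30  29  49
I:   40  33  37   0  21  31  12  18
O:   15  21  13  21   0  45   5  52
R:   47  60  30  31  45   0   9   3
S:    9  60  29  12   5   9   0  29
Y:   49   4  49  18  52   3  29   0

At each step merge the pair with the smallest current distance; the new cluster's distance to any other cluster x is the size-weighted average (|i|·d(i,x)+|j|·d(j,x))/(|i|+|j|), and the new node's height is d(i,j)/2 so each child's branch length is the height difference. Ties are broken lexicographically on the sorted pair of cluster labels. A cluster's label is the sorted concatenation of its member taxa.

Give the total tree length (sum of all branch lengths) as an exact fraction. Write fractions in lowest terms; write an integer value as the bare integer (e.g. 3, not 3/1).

2731/30

iteration 1: select R,Y (d=3); attach at lengths (3/2, 3/2); label the merged cluster RY
  updated: d(B,RY)=48, d(E,RY)=32, d(F,RY)=79/2, d(I,RY)=49/2, d(O,RY)=97/2, d(RY,S)=19
iteration 2: select O,S (d=5); attach at lengths (5/2, 5/2); label the merged cluster OS
  updated: d(B,OS)=12, d(E,OS)=81/2, d(F,OS)=21, d(I,OS)=33/2, d(OS,RY)=135/4
iteration 3: select B,OS (d=12); attach at lengths (6, 7/2); label the merged cluster BOS
  updated: d(BOS,E)=46, d(BOS,F)=83/3, d(BOS,I)=73/3, d(BOS,RY)=77/2
iteration 4: select BOS,I (d=73/3); attach at lengths (37/6, 73/6); label the merged cluster BIOS
  updated: d(BIOS,E)=171/4, d(BIOS,F)=30, d(BIOS,RY)=35
iteration 5: select BIOS,F (d=30); attach at lengths (17/6, 15); label the merged cluster BFIOS
  updated: d(BFIOS,E)=209/5, d(BFIOS,RY)=359/10
iteration 6: select E,RY (d=32); attach at lengths (16, 29/2); label the merged cluster ERY
  updated: d(BFIOS,ERY)=568/15
iteration 7: select BFIOS,ERY (d=568/15); attach at lengths (59/15, 44/15); label the merged cluster BEFIORSY
final tree: ((((B:6,(O:5/2,S:5/2):7/2):37/6,I:73/6):17/6,F:15):59/15,(E:16,(R:3/2,Y:3/2):29/2):44/15)
total length: 2731/30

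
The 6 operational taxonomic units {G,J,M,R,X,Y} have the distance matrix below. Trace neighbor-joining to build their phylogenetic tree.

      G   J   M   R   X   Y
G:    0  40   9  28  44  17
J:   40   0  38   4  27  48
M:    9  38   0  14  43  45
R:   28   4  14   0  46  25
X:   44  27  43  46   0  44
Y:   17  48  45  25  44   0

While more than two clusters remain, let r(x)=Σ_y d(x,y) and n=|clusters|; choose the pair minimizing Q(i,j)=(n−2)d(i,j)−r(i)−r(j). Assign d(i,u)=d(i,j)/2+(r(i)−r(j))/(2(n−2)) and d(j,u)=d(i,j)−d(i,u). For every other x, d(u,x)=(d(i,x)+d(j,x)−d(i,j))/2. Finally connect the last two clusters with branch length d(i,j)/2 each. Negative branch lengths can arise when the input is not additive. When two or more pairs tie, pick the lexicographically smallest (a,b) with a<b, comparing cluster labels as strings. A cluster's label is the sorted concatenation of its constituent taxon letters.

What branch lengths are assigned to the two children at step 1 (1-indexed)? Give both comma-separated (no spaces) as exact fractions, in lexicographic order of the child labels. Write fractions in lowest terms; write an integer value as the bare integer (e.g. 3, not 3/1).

step 1: merge (J,R) at d=4, Q=-258; branch lengths J→7, R→-3; new cluster JR
  updated: d(G,JR)=32, d(JR,M)=24, d(JR,X)=69/2, d(JR,Y)=69/2
step 2: merge (G,M) at d=9, Q=-196; branch lengths G→4/3, M→23/3; new cluster GM
  updated: d(GM,JR)=47/2, d(GM,X)=39, d(GM,Y)=53/2
step 3: merge (GM,Y) at d=53/2, Q=-141; branch lengths GM→37/4, Y→69/4; new cluster GMY
  updated: d(GMY,JR)=63/4, d(GMY,X)=113/4
step 4: merge (GMY,JR) at d=63/4, Q=-157/2; branch lengths GMY→19/4, JR→11; new cluster GJMRY
  updated: d(GJMRY,X)=47/2
step 5: merge (GJMRY,X) at d=47/2; branch lengths GJMRY→47/4, X→47/4; new cluster GJMRXY
final tree: ((((G:4/3,M:23/3):37/4,Y:69/4):19/4,(J:7,R:-3):11):47/4,X:47/4)
total length: 315/4

7,-3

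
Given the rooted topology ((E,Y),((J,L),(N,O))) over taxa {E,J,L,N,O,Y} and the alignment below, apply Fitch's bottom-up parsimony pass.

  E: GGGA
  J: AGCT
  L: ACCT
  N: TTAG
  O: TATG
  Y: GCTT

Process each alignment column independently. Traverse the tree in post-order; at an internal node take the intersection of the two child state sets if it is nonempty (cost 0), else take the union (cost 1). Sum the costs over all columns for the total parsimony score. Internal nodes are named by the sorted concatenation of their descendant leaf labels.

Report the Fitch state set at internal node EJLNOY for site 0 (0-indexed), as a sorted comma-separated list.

EY@0: {G} ∩ {G} = {G} (intersection, +0)
JL@0: {A} ∩ {A} = {A} (intersection, +0)
NO@0: {T} ∩ {T} = {T} (intersection, +0)
JLNO@0: {A} ∪ {T} = {A,T} (union, +1)
EJLNOY@0: {G} ∪ {A,T} = {A,G,T} (union, +1)
EY@1: {G} ∪ {C} = {C,G} (union, +1)
JL@1: {G} ∪ {C} = {C,G} (union, +1)
NO@1: {T} ∪ {A} = {A,T} (union, +1)
JLNO@1: {C,G} ∪ {A,T} = {A,C,G,T} (union, +1)
EJLNOY@1: {C,G} ∩ {A,C,G,T} = {C,G} (intersection, +0)
EY@2: {G} ∪ {T} = {G,T} (union, +1)
JL@2: {C} ∩ {C} = {C} (intersection, +0)
NO@2: {A} ∪ {T} = {A,T} (union, +1)
JLNO@2: {C} ∪ {A,T} = {A,C,T} (union, +1)
EJLNOY@2: {G,T} ∩ {A,C,T} = {T} (intersection, +0)
EY@3: {A} ∪ {T} = {A,T} (union, +1)
JL@3: {T} ∩ {T} = {T} (intersection, +0)
NO@3: {G} ∩ {G} = {G} (intersection, +0)
JLNO@3: {T} ∪ {G} = {G,T} (union, +1)
EJLNOY@3: {A,T} ∩ {G,T} = {T} (intersection, +0)
per-site changes: [2, 4, 3, 2]; total = 11

A,G,T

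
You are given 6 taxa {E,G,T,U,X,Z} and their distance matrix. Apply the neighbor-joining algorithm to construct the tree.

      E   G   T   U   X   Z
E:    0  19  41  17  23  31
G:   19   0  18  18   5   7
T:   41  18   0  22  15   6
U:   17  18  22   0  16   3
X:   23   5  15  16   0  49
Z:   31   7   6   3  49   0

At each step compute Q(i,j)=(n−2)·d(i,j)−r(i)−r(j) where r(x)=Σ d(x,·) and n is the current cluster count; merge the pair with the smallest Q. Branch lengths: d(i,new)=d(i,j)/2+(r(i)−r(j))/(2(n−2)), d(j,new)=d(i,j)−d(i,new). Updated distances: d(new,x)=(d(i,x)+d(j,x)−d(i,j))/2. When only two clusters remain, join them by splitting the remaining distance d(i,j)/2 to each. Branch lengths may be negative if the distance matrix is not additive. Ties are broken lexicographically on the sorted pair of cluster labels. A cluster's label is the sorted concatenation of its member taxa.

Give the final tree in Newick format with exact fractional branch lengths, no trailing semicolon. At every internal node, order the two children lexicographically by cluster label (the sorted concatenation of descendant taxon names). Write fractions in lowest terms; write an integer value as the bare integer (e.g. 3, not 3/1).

1. join T+Z (d=6, Q=-174) ⇒ TZ; edges |T|=15/4, |Z|=9/4
  updated: d(E,TZ)=33, d(G,TZ)=19/2, d(TZ,U)=19/2, d(TZ,X)=29
2. join TZ+U (d=19/2, Q=-113) ⇒ TUZ; edges |TZ|=49/6, |U|=4/3
  updated: d(E,TUZ)=81/4, d(G,TUZ)=9, d(TUZ,X)=71/4
3. join E+TUZ (d=81/4, Q=-275/4) ⇒ ETUZ; edges |E|=223/16, |TUZ|=101/16
  updated: d(ETUZ,G)=31/8, d(ETUZ,X)=41/4
4. join ETUZ+G (d=31/8, Q=-153/8) ⇒ EGTUZ; edges |ETUZ|=73/16, |G|=-11/16
  updated: d(EGTUZ,X)=91/16
5. join EGTUZ+X (d=91/16) ⇒ EGTUXZ; edges |EGTUZ|=91/32, |X|=91/32
final tree: (((E:223/16,((T:15/4,Z:9/4):49/6,U:4/3):101/16):73/16,G:-11/16):91/32,X:91/32)
total length: 725/16

(((E:223/16,((T:15/4,Z:9/4):49/6,U:4/3):101/16):73/16,G:-11/16):91/32,X:91/32)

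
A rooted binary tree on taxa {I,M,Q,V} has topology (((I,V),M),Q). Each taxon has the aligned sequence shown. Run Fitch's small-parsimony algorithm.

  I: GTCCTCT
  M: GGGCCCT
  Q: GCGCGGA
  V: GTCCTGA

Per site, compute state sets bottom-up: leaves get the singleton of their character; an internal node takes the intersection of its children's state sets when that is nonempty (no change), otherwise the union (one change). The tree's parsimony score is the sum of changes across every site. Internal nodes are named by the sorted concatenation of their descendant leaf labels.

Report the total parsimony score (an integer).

IV@0: {G} ∩ {G} = {G} (intersection, +0)
IMV@0: {G} ∩ {G} = {G} (intersection, +0)
IMQV@0: {G} ∩ {G} = {G} (intersection, +0)
IV@1: {T} ∩ {T} = {T} (intersection, +0)
IMV@1: {T} ∪ {G} = {G,T} (union, +1)
IMQV@1: {G,T} ∪ {C} = {C,G,T} (union, +1)
IV@2: {C} ∩ {C} = {C} (intersection, +0)
IMV@2: {C} ∪ {G} = {C,G} (union, +1)
IMQV@2: {C,G} ∩ {G} = {G} (intersection, +0)
IV@3: {C} ∩ {C} = {C} (intersection, +0)
IMV@3: {C} ∩ {C} = {C} (intersection, +0)
IMQV@3: {C} ∩ {C} = {C} (intersection, +0)
IV@4: {T} ∩ {T} = {T} (intersection, +0)
IMV@4: {T} ∪ {C} = {C,T} (union, +1)
IMQV@4: {C,T} ∪ {G} = {C,G,T} (union, +1)
IV@5: {C} ∪ {G} = {C,G} (union, +1)
IMV@5: {C,G} ∩ {C} = {C} (intersection, +0)
IMQV@5: {C} ∪ {G} = {C,G} (union, +1)
IV@6: {T} ∪ {A} = {A,T} (union, +1)
IMV@6: {A,T} ∩ {T} = {T} (intersection, +0)
IMQV@6: {T} ∪ {A} = {A,T} (union, +1)
per-site changes: [0, 2, 1, 0, 2, 2, 2]; total = 9

9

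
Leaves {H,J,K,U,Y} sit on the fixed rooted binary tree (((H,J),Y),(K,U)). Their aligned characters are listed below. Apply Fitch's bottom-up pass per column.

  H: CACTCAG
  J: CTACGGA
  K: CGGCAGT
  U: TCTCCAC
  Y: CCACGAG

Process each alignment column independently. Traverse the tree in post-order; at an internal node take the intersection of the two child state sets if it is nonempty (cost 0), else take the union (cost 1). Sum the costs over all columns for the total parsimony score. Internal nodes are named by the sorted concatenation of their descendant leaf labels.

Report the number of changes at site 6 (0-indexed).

HJ@0: {C} ∩ {C} = {C} (intersection, +0)
HJY@0: {C} ∩ {C} = {C} (intersection, +0)
KU@0: {C} ∪ {T} = {C,T} (union, +1)
HJKUY@0: {C} ∩ {C,T} = {C} (intersection, +0)
HJ@1: {A} ∪ {T} = {A,T} (union, +1)
HJY@1: {A,T} ∪ {C} = {A,C,T} (union, +1)
KU@1: {G} ∪ {C} = {C,G} (union, +1)
HJKUY@1: {A,C,T} ∩ {C,G} = {C} (intersection, +0)
HJ@2: {C} ∪ {A} = {A,C} (union, +1)
HJY@2: {A,C} ∩ {A} = {A} (intersection, +0)
KU@2: {G} ∪ {T} = {G,T} (union, +1)
HJKUY@2: {A} ∪ {G,T} = {A,G,T} (union, +1)
HJ@3: {T} ∪ {C} = {C,T} (union, +1)
HJY@3: {C,T} ∩ {C} = {C} (intersection, +0)
KU@3: {C} ∩ {C} = {C} (intersection, +0)
HJKUY@3: {C} ∩ {C} = {C} (intersection, +0)
HJ@4: {C} ∪ {G} = {C,G} (union, +1)
HJY@4: {C,G} ∩ {G} = {G} (intersection, +0)
KU@4: {A} ∪ {C} = {A,C} (union, +1)
HJKUY@4: {G} ∪ {A,C} = {A,C,G} (union, +1)
HJ@5: {A} ∪ {G} = {A,G} (union, +1)
HJY@5: {A,G} ∩ {A} = {A} (intersection, +0)
KU@5: {G} ∪ {A} = {A,G} (union, +1)
HJKUY@5: {A} ∩ {A,G} = {A} (intersection, +0)
HJ@6: {G} ∪ {A} = {A,G} (union, +1)
HJY@6: {A,G} ∩ {G} = {G} (intersection, +0)
KU@6: {T} ∪ {C} = {C,T} (union, +1)
HJKUY@6: {G} ∪ {C,T} = {C,G,T} (union, +1)
per-site changes: [1, 3, 3, 1, 3, 2, 3]; total = 16

3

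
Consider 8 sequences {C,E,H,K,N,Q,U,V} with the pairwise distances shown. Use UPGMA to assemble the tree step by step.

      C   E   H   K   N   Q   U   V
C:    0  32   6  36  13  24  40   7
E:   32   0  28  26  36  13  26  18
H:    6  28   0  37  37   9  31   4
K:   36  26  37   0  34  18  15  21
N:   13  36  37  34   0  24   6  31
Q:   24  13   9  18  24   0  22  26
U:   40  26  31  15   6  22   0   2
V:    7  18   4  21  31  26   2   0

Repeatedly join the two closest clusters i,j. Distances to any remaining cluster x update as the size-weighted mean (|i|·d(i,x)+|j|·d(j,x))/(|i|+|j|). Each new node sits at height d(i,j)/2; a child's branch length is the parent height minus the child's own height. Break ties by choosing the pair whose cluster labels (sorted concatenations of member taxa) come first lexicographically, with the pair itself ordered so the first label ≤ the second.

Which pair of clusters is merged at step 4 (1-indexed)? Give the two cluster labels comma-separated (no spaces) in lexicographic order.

K,UV

1. join U+V (d=2) ⇒ UV; edges |U|=1, |V|=1
  updated: d(C,UV)=47/2, d(E,UV)=22, d(H,UV)=35/2, d(K,UV)=18, d(N,UV)=37/2, d(Q,UV)=24
2. join C+H (d=6) ⇒ CH; edges |C|=3, |H|=3
  updated: d(CH,E)=30, d(CH,K)=73/2, d(CH,N)=25, d(CH,Q)=33/2, d(CH,UV)=41/2
3. join E+Q (d=13) ⇒ EQ; edges |E|=13/2, |Q|=13/2
  updated: d(CH,EQ)=93/4, d(EQ,K)=22, d(EQ,N)=30, d(EQ,UV)=23
4. join K+UV (d=18) ⇒ KUV; edges |K|=9, |UV|=8
  updated: d(CH,KUV)=155/6, d(EQ,KUV)=68/3, d(KUV,N)=71/3
5. join EQ+KUV (d=68/3) ⇒ EKQUV; edges |EQ|=29/6, |KUV|=7/3
  updated: d(CH,EKQUV)=124/5, d(EKQUV,N)=131/5
6. join CH+EKQUV (d=124/5) ⇒ CEHKQUV; edges |CH|=47/5, |EKQUV|=16/15
  updated: d(CEHKQUV,N)=181/7
7. join CEHKQUV+N (d=181/7) ⇒ CEHKNQUV; edges |CEHKQUV|=37/70, |N|=181/14
final tree: (((C:3,H:3):47/5,((E:13/2,Q:13/2):29/6,(K:9,(U:1,V:1):8):7/3):16/15):37/70,N:181/14)
total length: 14509/210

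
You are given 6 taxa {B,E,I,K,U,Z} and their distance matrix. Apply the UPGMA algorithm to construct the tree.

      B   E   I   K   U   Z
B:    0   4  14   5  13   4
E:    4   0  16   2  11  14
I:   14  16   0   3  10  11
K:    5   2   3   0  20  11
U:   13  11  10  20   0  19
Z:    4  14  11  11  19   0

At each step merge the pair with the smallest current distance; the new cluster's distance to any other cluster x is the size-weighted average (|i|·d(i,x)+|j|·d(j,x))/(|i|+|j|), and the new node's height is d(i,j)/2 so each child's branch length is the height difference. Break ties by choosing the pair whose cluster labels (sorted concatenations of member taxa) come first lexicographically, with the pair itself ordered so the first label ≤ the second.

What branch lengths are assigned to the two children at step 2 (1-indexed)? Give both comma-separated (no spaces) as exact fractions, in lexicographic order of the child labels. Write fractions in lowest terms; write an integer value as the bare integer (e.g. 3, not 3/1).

iteration 1: select E,K (d=2); attach at lengths (1, 1); label the merged cluster EK
  updated: d(B,EK)=9/2, d(EK,I)=19/2, d(EK,U)=31/2, d(EK,Z)=25/2
iteration 2: select B,Z (d=4); attach at lengths (2, 2); label the merged cluster BZ
  updated: d(BZ,EK)=17/2, d(BZ,I)=25/2, d(BZ,U)=16
iteration 3: select BZ,EK (d=17/2); attach at lengths (9/4, 13/4); label the merged cluster BEKZ
  updated: d(BEKZ,I)=11, d(BEKZ,U)=63/4
iteration 4: select I,U (d=10); attach at lengths (5, 5); label the merged cluster IU
  updated: d(BEKZ,IU)=107/8
iteration 5: select BEKZ,IU (d=107/8); attach at lengths (39/16, 27/16); label the merged cluster BEIKUZ
final tree: (((B:2,Z:2):9/4,(E:1,K:1):13/4):39/16,(I:5,U:5):27/16)
total length: 205/8

2,2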